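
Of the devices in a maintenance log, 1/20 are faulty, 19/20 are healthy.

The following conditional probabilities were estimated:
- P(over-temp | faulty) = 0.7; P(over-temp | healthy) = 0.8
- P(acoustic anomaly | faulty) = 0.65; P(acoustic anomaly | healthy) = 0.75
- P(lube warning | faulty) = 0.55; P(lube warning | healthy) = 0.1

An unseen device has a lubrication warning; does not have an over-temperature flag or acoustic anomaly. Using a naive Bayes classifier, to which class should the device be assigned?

faulty: 0.05 × (1−0.7) × (1−0.65) × 0.55 = 0.0028875
healthy: 0.95 × (1−0.8) × (1−0.75) × 0.1 = 0.00475
Highest score → healthy.

healthy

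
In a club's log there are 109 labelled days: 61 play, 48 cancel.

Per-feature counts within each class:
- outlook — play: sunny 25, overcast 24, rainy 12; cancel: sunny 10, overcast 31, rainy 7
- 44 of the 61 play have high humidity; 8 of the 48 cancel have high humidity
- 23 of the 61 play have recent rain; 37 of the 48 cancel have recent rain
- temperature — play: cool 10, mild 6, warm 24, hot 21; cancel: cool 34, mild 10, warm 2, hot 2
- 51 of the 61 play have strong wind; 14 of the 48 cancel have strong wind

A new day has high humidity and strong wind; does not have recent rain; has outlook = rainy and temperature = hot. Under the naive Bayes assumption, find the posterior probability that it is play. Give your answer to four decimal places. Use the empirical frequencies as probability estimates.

play: (61/109) × (12/61) × (44/61) × (38/61) × (21/61) × (51/61) ≈ 0.0142384
cancel: (48/109) × (7/48) × (8/48) × (11/48) × (2/48) × (14/48) ≈ 0.000029809
P(play | x) = 0.0142384 / 0.014268209 ≈ 0.9979

0.9979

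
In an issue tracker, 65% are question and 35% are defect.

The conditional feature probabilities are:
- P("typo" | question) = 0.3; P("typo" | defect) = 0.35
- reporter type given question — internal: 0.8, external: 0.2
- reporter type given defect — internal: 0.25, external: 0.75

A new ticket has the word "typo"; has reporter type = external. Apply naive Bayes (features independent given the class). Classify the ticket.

defect

question: 0.65 × 0.3 × 0.2 = 0.039
defect: 0.35 × 0.35 × 0.75 = 0.091875
Highest score → defect.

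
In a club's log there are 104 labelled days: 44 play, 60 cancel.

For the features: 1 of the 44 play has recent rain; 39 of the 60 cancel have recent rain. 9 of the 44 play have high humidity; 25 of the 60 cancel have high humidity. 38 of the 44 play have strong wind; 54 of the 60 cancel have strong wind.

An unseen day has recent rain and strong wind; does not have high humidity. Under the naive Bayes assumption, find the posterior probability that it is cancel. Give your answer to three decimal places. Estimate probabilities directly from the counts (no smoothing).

play: (44/104) × (1/44) × (35/44) × (38/44) ≈ 0.00660561
cancel: (60/104) × (39/60) × (35/60) × (54/60) = 0.196875
P(cancel | x) = 0.196875 / 0.20348061 ≈ 0.968

0.968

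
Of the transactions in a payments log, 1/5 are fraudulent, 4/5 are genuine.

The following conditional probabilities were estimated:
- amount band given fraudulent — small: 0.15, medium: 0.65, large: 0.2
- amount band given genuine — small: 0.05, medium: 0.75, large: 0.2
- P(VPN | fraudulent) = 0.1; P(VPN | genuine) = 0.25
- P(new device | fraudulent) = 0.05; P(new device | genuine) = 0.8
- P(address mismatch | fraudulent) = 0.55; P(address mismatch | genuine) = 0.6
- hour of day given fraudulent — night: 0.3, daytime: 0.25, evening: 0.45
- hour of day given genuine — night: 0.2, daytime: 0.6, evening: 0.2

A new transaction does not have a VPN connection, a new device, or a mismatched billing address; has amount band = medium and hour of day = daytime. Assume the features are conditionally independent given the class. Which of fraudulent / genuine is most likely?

fraudulent: 0.2 × 0.65 × (1−0.1) × (1−0.05) × (1−0.55) × 0.25 = 0.012504375
genuine: 0.8 × 0.75 × (1−0.25) × (1−0.8) × (1−0.6) × 0.6 = 0.0216
Highest score → genuine.

genuine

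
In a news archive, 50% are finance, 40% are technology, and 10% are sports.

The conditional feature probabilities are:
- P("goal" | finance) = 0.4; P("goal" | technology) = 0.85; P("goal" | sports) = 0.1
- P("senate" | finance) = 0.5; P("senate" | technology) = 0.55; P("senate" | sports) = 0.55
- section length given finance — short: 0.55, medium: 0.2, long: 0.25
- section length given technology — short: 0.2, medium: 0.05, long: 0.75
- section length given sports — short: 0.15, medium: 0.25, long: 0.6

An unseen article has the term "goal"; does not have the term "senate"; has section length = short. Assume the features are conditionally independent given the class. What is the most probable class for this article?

finance

finance: 0.5 × 0.4 × (1−0.5) × 0.55 = 0.055
technology: 0.4 × 0.85 × (1−0.55) × 0.2 = 0.0306
sports: 0.1 × 0.1 × (1−0.55) × 0.15 = 0.000675
Highest score → finance.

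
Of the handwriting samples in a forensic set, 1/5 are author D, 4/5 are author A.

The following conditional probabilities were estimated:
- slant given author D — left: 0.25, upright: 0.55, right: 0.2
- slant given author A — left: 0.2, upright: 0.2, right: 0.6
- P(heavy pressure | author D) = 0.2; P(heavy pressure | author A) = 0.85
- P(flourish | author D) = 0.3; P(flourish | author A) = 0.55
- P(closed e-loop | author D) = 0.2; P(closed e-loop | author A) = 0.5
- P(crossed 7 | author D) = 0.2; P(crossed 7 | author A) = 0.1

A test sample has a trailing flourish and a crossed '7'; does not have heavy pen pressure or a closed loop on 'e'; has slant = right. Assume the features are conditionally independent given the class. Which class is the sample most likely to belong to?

author D: 0.2 × 0.2 × (1−0.2) × 0.3 × (1−0.2) × 0.2 = 0.001536
author A: 0.8 × 0.6 × (1−0.85) × 0.55 × (1−0.5) × 0.1 = 0.00198
Highest score → author A.

author A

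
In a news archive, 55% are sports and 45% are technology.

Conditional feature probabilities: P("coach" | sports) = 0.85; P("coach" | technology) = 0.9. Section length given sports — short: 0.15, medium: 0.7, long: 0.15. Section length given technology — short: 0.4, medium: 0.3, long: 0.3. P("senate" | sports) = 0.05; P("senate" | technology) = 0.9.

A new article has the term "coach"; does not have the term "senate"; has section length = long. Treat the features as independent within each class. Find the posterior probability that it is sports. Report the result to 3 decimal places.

sports: 0.55 × 0.85 × 0.15 × (1−0.05) = 0.06661875
technology: 0.45 × 0.9 × 0.3 × (1−0.9) = 0.01215
P(sports | x) = 0.06661875 / 0.07876875 ≈ 0.846

0.846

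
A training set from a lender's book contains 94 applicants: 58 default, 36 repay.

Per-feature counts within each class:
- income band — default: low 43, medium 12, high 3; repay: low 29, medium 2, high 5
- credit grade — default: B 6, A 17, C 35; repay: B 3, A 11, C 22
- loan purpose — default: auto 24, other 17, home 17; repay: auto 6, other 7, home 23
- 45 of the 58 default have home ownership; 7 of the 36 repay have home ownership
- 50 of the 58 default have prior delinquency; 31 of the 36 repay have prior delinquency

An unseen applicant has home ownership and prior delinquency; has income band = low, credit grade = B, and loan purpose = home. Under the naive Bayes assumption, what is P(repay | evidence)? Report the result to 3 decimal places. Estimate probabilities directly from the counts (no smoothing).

default: (58/94) × (43/58) × (6/58) × (17/58) × (45/58) × (50/58) ≈ 0.00927708
repay: (36/94) × (29/36) × (3/36) × (23/36) × (7/36) × (31/36) ≈ 0.00275023
P(repay | x) = 0.00275023 / 0.01202731 ≈ 0.229

0.229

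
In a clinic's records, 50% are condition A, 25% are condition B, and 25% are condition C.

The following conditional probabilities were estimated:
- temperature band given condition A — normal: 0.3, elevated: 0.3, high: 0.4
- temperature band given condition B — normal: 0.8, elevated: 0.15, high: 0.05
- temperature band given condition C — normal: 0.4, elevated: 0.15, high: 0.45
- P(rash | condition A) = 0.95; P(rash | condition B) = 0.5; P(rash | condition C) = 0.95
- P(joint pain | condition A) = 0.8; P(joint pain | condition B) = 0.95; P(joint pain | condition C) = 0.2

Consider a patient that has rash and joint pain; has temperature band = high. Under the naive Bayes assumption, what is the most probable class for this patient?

condition A

condition A: 0.5 × 0.4 × 0.95 × 0.8 = 0.152
condition B: 0.25 × 0.05 × 0.5 × 0.95 = 0.0059375
condition C: 0.25 × 0.45 × 0.95 × 0.2 = 0.021375
Highest score → condition A.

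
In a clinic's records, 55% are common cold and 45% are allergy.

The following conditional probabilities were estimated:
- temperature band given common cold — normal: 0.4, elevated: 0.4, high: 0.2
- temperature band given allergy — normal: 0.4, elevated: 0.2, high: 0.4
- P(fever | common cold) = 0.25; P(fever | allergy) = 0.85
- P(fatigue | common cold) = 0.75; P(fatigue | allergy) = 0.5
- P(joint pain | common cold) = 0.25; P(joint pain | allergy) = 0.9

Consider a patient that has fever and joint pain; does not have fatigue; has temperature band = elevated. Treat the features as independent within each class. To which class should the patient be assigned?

allergy

common cold: 0.55 × 0.4 × 0.25 × (1−0.75) × 0.25 = 0.0034375
allergy: 0.45 × 0.2 × 0.85 × (1−0.5) × 0.9 = 0.034425
Highest score → allergy.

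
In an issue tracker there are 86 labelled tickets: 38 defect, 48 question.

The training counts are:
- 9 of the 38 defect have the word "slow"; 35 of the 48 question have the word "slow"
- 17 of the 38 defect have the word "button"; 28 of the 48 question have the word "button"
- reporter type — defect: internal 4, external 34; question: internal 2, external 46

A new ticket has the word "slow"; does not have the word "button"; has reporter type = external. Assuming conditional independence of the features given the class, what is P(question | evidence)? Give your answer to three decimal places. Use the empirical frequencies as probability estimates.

defect: (38/86) × (9/38) × (21/38) × (34/38) ≈ 0.0517458
question: (48/86) × (35/48) × (20/48) × (46/48) ≈ 0.162508
P(question | x) = 0.162508 / 0.2142538 ≈ 0.758

0.758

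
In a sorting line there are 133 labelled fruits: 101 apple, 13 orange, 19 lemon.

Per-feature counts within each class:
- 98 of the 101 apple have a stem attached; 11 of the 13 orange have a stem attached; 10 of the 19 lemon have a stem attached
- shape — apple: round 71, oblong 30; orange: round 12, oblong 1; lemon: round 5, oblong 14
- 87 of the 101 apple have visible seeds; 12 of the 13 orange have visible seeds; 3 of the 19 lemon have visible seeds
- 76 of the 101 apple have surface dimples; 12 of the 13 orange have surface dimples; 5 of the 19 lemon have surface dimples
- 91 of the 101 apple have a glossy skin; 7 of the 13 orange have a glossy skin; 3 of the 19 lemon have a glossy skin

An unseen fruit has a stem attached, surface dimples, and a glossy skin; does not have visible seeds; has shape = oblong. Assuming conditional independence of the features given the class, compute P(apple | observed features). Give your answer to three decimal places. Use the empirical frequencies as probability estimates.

0.904

apple: (101/133) × (98/101) × (30/101) × (14/101) × (76/101) × (91/101) ≈ 0.0205681
orange: (13/133) × (11/13) × (1/13) × (1/13) × (12/13) × (7/13) ≈ 0.000243247
lemon: (19/133) × (10/19) × (14/19) × (16/19) × (5/19) × (3/19) ≈ 0.00193853
P(apple | x) = 0.0205681 / 0.022749877 ≈ 0.904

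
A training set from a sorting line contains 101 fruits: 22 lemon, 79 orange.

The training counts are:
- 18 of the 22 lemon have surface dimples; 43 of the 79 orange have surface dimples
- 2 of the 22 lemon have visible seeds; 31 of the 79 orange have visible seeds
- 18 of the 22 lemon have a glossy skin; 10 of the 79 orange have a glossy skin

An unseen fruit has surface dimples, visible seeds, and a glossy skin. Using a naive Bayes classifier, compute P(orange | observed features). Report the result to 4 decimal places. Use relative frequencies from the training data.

0.6147

lemon: (22/101) × (18/22) × (2/22) × (18/22) ≈ 0.0132559
orange: (79/101) × (43/79) × (31/79) × (10/79) ≈ 0.0211473
P(orange | x) = 0.0211473 / 0.0344032 ≈ 0.6147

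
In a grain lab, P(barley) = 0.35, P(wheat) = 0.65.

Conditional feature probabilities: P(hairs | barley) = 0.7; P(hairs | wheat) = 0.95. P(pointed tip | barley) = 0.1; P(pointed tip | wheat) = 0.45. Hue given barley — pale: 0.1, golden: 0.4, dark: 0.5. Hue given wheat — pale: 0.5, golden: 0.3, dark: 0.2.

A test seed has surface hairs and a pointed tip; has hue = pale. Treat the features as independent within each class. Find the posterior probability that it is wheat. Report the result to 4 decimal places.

barley: 0.35 × 0.7 × 0.1 × 0.1 = 0.00245
wheat: 0.65 × 0.95 × 0.45 × 0.5 = 0.1389375
P(wheat | x) = 0.1389375 / 0.1413875 ≈ 0.9827

0.9827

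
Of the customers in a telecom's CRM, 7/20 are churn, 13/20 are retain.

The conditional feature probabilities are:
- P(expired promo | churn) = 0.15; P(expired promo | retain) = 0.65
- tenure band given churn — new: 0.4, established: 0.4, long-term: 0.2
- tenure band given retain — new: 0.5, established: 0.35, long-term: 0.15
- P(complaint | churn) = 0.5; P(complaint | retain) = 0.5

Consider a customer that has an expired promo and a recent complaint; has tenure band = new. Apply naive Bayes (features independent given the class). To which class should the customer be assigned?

churn: 0.35 × 0.15 × 0.4 × 0.5 = 0.0105
retain: 0.65 × 0.65 × 0.5 × 0.5 = 0.105625
Highest score → retain.

retain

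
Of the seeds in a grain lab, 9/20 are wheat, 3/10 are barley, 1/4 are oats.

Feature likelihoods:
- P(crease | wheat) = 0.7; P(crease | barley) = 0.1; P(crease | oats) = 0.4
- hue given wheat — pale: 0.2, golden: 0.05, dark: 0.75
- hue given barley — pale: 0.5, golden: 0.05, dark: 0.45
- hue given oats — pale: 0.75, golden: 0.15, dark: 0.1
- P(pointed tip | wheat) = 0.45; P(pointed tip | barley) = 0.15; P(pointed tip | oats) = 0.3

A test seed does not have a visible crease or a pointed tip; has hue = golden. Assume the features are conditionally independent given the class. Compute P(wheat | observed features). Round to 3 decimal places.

0.120

wheat: 0.45 × (1−0.7) × 0.05 × (1−0.45) = 0.0037125
barley: 0.3 × (1−0.1) × 0.05 × (1−0.15) = 0.011475
oats: 0.25 × (1−0.4) × 0.15 × (1−0.3) = 0.01575
P(wheat | x) = 0.0037125 / 0.0309375 ≈ 0.120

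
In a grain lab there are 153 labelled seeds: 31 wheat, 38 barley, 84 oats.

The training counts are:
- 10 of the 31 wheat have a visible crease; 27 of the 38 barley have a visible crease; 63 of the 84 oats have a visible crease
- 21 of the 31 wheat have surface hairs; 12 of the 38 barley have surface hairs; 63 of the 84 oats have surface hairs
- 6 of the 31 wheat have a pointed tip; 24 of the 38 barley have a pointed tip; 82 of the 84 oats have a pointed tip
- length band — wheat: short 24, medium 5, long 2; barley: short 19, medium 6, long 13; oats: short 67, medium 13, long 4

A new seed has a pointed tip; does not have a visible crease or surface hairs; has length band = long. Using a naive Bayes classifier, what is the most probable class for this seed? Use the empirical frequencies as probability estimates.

barley

wheat: (31/153) × (21/31) × (10/31) × (6/31) × (2/31) ≈ 0.000552871
barley: (38/153) × (11/38) × (26/38) × (24/38) × (13/38) ≈ 0.0106287
oats: (84/153) × (21/84) × (21/84) × (82/84) × (4/84) ≈ 0.00159508
Highest score → barley.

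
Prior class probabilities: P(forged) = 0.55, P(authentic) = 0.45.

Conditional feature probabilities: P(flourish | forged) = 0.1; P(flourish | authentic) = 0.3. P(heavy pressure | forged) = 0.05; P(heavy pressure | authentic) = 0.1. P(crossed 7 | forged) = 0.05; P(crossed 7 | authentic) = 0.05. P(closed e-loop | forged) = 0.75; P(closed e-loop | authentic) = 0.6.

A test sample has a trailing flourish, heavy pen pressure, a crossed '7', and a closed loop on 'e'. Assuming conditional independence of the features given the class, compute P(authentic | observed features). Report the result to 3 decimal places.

0.797

forged: 0.55 × 0.1 × 0.05 × 0.05 × 0.75 = 0.000103125
authentic: 0.45 × 0.3 × 0.1 × 0.05 × 0.6 = 0.000405
P(authentic | x) = 0.000405 / 0.000508125 ≈ 0.797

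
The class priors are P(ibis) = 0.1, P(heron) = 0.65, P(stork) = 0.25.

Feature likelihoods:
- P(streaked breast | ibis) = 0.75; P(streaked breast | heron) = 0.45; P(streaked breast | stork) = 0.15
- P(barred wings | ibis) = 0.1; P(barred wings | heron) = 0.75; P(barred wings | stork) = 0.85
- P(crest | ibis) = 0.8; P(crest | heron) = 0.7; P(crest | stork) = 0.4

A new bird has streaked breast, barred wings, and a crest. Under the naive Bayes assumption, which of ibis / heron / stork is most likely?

ibis: 0.1 × 0.75 × 0.1 × 0.8 = 0.006
heron: 0.65 × 0.45 × 0.75 × 0.7 = 0.1535625
stork: 0.25 × 0.15 × 0.85 × 0.4 = 0.01275
Highest score → heron.

heron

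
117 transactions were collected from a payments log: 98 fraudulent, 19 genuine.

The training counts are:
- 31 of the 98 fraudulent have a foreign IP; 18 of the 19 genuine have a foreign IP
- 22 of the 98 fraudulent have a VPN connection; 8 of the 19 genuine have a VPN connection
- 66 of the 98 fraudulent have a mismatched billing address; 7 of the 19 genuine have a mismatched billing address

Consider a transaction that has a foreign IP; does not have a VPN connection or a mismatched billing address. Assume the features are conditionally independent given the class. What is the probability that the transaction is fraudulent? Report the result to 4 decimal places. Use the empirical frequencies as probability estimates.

0.5439

fraudulent: (98/117) × (31/98) × (76/98) × (32/98) ≈ 0.0670946
genuine: (19/117) × (18/19) × (11/19) × (12/19) ≈ 0.056254
P(fraudulent | x) = 0.0670946 / 0.1233486 ≈ 0.5439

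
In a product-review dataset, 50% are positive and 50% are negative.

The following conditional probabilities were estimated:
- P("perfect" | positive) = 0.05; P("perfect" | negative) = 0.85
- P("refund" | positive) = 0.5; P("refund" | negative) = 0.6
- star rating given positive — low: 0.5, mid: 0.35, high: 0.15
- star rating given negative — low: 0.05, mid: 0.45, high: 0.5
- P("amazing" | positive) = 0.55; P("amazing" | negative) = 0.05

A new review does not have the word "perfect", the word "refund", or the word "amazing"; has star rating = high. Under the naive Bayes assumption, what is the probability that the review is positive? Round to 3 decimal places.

0.529

positive: 0.5 × (1−0.05) × (1−0.5) × 0.15 × (1−0.55) = 0.01603125
negative: 0.5 × (1−0.85) × (1−0.6) × 0.5 × (1−0.05) = 0.01425
P(positive | x) = 0.01603125 / 0.03028125 ≈ 0.529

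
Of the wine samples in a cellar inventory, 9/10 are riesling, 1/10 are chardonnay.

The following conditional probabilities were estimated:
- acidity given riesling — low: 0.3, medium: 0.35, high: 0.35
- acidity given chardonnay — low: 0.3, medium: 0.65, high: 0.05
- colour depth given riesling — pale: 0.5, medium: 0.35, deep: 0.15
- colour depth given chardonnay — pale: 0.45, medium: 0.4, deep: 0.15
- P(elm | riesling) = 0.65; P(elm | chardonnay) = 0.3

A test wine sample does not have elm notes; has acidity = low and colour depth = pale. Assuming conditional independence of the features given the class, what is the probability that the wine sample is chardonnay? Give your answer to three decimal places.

riesling: 0.9 × 0.3 × 0.5 × (1−0.65) = 0.04725
chardonnay: 0.1 × 0.3 × 0.45 × (1−0.3) = 0.00945
P(chardonnay | x) = 0.00945 / 0.0567 ≈ 0.167

0.167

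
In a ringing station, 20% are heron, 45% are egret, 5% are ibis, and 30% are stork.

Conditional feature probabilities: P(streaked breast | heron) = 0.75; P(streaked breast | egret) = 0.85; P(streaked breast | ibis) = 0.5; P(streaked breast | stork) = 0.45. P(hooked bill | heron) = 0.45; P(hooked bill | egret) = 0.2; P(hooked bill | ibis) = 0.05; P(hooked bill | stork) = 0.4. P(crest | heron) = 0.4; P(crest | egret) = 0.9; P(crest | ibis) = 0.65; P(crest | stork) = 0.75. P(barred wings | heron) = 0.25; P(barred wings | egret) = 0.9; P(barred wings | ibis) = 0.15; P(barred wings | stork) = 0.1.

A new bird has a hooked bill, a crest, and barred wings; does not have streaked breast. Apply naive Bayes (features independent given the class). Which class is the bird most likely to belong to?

egret

heron: 0.2 × (1−0.75) × 0.45 × 0.4 × 0.25 = 0.00225
egret: 0.45 × (1−0.85) × 0.2 × 0.9 × 0.9 = 0.010935
ibis: 0.05 × (1−0.5) × 0.05 × 0.65 × 0.15 = 0.000121875
stork: 0.3 × (1−0.45) × 0.4 × 0.75 × 0.1 = 0.00495
Highest score → egret.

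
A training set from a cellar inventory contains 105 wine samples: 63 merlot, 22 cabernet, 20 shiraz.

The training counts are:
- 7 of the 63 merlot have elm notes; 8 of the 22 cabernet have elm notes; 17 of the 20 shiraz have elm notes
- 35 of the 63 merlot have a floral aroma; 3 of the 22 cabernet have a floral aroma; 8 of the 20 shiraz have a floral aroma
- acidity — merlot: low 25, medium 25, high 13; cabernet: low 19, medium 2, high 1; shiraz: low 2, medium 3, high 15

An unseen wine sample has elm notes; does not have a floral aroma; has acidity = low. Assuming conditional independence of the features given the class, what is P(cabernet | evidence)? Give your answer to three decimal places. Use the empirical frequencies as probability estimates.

merlot: (63/105) × (7/63) × (28/63) × (25/63) ≈ 0.0117578
cabernet: (22/105) × (8/22) × (19/22) × (19/22) ≈ 0.056828
shiraz: (20/105) × (17/20) × (12/20) × (2/20) ≈ 0.00971429
P(cabernet | x) = 0.056828 / 0.07830009 ≈ 0.726

0.726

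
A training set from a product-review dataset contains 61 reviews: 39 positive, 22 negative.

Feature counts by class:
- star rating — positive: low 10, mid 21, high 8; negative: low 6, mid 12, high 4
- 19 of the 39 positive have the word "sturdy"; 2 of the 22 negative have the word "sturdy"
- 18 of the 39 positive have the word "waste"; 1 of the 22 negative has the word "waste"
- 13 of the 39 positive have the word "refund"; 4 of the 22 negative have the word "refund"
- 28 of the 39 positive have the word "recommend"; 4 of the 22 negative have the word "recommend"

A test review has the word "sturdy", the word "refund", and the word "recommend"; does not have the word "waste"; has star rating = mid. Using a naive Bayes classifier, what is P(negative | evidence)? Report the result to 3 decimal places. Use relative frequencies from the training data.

positive: (39/61) × (21/39) × (19/39) × (21/39) × (13/39) × (28/39) ≈ 0.0216125
negative: (22/61) × (12/22) × (2/22) × (21/22) × (4/22) × (4/22) ≈ 0.000564326
P(negative | x) = 0.000564326 / 0.022176826 ≈ 0.025

0.025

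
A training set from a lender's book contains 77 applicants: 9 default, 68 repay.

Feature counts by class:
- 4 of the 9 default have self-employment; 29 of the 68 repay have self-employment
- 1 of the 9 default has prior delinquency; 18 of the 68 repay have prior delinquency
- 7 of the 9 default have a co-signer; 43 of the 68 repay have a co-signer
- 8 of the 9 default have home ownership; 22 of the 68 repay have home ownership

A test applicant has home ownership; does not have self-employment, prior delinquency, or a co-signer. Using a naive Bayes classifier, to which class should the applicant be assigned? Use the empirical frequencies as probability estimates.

repay

default: (9/77) × (5/9) × (8/9) × (2/9) × (8/9) ≈ 0.0114015
repay: (68/77) × (39/68) × (50/68) × (25/68) × (22/68) ≈ 0.0442976
Highest score → repay.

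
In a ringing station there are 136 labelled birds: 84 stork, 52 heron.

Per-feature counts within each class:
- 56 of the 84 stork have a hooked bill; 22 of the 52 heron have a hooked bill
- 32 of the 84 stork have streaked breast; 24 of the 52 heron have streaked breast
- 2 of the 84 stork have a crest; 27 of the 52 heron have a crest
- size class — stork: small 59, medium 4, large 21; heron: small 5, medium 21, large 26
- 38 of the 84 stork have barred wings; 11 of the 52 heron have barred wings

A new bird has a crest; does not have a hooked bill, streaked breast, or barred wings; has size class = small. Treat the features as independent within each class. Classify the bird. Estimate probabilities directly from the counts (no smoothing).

heron

stork: (84/136) × (28/84) × (52/84) × (2/84) × (59/84) × (46/84) ≈ 0.0011672
heron: (52/136) × (30/52) × (28/52) × (27/52) × (5/52) × (41/52) ≈ 0.00467568
Highest score → heron.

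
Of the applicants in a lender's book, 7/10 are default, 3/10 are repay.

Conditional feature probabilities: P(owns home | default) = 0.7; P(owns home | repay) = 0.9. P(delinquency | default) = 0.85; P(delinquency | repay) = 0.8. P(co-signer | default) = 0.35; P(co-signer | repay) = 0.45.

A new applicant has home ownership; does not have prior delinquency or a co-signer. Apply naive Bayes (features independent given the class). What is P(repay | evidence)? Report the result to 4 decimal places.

default: 0.7 × 0.7 × (1−0.85) × (1−0.35) = 0.047775
repay: 0.3 × 0.9 × (1−0.8) × (1−0.45) = 0.0297
P(repay | x) = 0.0297 / 0.077475 ≈ 0.3833

0.3833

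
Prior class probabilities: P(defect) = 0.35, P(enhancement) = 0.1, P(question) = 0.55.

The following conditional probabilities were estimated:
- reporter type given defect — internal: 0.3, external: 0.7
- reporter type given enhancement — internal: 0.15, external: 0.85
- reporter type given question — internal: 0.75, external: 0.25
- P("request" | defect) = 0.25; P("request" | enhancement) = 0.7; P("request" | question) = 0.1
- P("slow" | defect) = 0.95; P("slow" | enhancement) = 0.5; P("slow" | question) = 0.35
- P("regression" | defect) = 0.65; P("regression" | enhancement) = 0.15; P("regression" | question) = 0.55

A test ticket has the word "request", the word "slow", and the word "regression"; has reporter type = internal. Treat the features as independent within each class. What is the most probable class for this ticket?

defect

defect: 0.35 × 0.3 × 0.25 × 0.95 × 0.65 = 0.016209375
enhancement: 0.1 × 0.15 × 0.7 × 0.5 × 0.15 = 0.0007875
question: 0.55 × 0.75 × 0.1 × 0.35 × 0.55 = 0.007940625
Highest score → defect.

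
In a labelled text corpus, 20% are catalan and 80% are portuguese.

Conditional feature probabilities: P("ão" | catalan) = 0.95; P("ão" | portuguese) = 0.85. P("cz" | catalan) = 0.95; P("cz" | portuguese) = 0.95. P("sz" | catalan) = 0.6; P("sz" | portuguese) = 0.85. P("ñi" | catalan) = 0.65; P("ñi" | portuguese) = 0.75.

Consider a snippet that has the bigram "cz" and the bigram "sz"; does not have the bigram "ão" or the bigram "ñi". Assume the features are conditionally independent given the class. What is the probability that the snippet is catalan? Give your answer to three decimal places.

0.076

catalan: 0.2 × (1−0.95) × 0.95 × 0.6 × (1−0.65) = 0.001995
portuguese: 0.8 × (1−0.85) × 0.95 × 0.85 × (1−0.75) = 0.024225
P(catalan | x) = 0.001995 / 0.02622 ≈ 0.076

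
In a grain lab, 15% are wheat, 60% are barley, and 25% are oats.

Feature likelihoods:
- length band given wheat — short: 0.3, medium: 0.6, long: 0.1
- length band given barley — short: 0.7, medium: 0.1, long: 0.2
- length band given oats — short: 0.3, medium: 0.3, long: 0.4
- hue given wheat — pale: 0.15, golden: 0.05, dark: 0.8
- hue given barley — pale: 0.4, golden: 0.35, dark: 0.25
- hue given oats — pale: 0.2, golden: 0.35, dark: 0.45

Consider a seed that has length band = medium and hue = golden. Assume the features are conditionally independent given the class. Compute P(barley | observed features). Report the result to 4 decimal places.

0.4058

wheat: 0.15 × 0.6 × 0.05 = 0.0045
barley: 0.6 × 0.1 × 0.35 = 0.021
oats: 0.25 × 0.3 × 0.35 = 0.02625
P(barley | x) = 0.021 / 0.05175 ≈ 0.4058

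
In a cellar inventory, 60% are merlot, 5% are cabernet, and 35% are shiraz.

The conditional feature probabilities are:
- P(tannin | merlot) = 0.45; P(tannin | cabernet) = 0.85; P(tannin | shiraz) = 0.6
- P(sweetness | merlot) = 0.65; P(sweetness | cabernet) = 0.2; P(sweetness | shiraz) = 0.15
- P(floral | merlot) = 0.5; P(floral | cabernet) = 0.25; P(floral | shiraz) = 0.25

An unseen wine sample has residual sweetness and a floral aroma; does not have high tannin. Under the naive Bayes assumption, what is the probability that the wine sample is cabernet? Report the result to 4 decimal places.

merlot: 0.6 × (1−0.45) × 0.65 × 0.5 = 0.10725
cabernet: 0.05 × (1−0.85) × 0.2 × 0.25 = 0.000375
shiraz: 0.35 × (1−0.6) × 0.15 × 0.25 = 0.00525
P(cabernet | x) = 0.000375 / 0.112875 ≈ 0.0033

0.0033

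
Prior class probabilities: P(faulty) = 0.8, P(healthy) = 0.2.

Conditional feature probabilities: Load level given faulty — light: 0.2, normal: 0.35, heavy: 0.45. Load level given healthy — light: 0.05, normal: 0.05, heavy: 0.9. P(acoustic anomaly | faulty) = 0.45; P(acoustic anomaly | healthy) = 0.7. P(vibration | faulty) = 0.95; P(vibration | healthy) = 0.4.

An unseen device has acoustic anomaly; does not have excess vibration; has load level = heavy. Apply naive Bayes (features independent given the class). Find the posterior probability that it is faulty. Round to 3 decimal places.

faulty: 0.8 × 0.45 × 0.45 × (1−0.95) = 0.0081
healthy: 0.2 × 0.9 × 0.7 × (1−0.4) = 0.0756
P(faulty | x) = 0.0081 / 0.0837 ≈ 0.097

0.097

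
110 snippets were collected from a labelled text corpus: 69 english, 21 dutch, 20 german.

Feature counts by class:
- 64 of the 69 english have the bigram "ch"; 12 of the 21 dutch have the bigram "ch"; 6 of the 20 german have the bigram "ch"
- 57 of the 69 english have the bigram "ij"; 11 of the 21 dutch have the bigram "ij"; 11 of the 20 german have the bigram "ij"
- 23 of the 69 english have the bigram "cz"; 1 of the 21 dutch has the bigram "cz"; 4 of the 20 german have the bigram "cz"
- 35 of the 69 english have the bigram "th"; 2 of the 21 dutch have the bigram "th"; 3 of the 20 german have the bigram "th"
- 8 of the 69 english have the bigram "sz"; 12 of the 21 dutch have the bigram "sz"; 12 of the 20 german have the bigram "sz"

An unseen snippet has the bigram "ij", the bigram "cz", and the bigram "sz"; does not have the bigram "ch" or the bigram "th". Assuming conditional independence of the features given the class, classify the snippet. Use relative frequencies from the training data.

german

english: (69/110) × (5/69) × (57/69) × (23/69) × (34/69) × (8/69) ≈ 0.000715077
dutch: (21/110) × (9/21) × (11/21) × (1/21) × (19/21) × (12/21) ≈ 0.00105512
german: (20/110) × (14/20) × (11/20) × (4/20) × (17/20) × (12/20) = 0.00714
Highest score → german.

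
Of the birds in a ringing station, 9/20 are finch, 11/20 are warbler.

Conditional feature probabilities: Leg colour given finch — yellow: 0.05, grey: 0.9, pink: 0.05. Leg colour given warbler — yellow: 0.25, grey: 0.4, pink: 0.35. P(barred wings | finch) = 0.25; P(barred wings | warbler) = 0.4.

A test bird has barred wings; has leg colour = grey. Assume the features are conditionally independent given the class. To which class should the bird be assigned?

finch

finch: 0.45 × 0.9 × 0.25 = 0.10125
warbler: 0.55 × 0.4 × 0.4 = 0.088
Highest score → finch.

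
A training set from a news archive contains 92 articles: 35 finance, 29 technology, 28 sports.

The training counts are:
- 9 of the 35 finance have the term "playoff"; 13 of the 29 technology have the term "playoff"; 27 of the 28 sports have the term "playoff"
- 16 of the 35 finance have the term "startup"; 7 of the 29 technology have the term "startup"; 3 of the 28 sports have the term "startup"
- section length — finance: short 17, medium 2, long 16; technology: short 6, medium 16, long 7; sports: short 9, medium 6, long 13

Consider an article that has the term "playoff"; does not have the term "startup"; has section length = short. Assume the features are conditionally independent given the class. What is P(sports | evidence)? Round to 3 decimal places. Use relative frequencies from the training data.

finance: (35/92) × (9/35) × (19/35) × (17/35) ≈ 0.0257941
technology: (29/92) × (13/29) × (22/29) × (6/29) ≈ 0.0221786
sports: (28/92) × (27/28) × (25/28) × (9/28) ≈ 0.0842253
P(sports | x) = 0.0842253 / 0.132198 ≈ 0.637

0.637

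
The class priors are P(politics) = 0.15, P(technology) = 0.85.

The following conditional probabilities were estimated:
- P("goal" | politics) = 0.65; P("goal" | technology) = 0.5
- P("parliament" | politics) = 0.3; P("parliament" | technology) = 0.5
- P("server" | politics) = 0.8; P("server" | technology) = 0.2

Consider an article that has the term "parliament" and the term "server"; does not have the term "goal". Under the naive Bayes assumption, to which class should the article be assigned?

politics: 0.15 × (1−0.65) × 0.3 × 0.8 = 0.0126
technology: 0.85 × (1−0.5) × 0.5 × 0.2 = 0.0425
Highest score → technology.

technology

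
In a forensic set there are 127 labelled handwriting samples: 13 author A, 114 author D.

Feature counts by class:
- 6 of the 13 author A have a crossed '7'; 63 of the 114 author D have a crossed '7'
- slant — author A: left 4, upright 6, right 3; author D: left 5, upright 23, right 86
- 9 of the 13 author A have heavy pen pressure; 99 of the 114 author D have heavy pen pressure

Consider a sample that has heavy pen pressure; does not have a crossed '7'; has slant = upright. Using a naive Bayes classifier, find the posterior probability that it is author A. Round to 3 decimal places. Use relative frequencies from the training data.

author A: (13/127) × (7/13) × (6/13) × (9/13) ≈ 0.0176117
author D: (114/127) × (51/114) × (23/114) × (99/114) ≈ 0.070359
P(author A | x) = 0.0176117 / 0.0879707 ≈ 0.200

0.200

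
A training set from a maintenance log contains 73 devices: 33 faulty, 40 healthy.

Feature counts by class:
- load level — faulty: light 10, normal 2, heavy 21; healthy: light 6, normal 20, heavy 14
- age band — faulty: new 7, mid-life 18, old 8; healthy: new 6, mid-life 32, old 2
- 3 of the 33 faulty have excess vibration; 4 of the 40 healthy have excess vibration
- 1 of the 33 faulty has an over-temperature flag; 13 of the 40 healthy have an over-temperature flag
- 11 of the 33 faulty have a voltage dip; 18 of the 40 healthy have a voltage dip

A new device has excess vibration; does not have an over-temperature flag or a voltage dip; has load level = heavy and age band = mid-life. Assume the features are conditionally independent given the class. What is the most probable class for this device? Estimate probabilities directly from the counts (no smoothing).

faulty

faulty: (33/73) × (21/33) × (18/33) × (3/33) × (32/33) × (22/33) ≈ 0.00922162
healthy: (40/73) × (14/40) × (32/40) × (4/40) × (27/40) × (22/40) ≈ 0.00569589
Highest score → faulty.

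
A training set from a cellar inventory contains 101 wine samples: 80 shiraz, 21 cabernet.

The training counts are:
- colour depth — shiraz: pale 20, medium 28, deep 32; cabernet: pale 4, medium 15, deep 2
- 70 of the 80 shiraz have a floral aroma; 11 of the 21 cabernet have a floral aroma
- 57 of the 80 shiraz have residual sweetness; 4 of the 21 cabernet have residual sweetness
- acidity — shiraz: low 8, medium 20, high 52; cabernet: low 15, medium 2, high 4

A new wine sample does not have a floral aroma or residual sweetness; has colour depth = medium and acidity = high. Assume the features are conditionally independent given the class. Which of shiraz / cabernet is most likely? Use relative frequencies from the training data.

shiraz: (80/101) × (28/80) × (10/80) × (23/80) × (52/80) ≈ 0.00647587
cabernet: (21/101) × (15/21) × (10/21) × (17/21) × (4/21) ≈ 0.0109049
Highest score → cabernet.

cabernet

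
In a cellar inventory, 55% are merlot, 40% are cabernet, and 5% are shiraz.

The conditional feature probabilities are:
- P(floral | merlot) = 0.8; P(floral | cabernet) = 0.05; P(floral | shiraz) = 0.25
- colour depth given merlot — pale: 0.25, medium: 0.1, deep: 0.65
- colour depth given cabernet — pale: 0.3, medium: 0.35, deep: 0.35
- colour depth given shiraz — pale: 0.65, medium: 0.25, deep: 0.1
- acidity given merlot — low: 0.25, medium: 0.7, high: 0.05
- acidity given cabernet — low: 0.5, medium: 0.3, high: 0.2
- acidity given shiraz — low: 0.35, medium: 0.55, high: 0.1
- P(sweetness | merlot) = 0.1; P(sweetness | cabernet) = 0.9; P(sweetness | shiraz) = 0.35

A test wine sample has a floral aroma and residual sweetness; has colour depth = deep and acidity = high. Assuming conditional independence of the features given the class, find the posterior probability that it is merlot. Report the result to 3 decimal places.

0.523

merlot: 0.55 × 0.8 × 0.65 × 0.05 × 0.1 = 0.00143
cabernet: 0.4 × 0.05 × 0.35 × 0.2 × 0.9 = 0.00126
shiraz: 0.05 × 0.25 × 0.1 × 0.1 × 0.35 = 0.00004375
P(merlot | x) = 0.00143 / 0.00273375 ≈ 0.523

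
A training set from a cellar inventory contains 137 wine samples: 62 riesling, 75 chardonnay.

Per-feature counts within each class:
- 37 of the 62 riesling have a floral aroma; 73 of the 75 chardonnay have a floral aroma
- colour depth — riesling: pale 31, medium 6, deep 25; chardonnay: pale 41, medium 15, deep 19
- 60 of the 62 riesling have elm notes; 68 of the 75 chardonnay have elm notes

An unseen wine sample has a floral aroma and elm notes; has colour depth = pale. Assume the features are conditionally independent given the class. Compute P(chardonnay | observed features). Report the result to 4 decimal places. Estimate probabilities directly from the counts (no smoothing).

0.6690

riesling: (62/137) × (37/62) × (31/62) × (60/62) ≈ 0.13068
chardonnay: (75/137) × (73/75) × (41/75) × (68/75) ≈ 0.264103
P(chardonnay | x) = 0.264103 / 0.394783 ≈ 0.6690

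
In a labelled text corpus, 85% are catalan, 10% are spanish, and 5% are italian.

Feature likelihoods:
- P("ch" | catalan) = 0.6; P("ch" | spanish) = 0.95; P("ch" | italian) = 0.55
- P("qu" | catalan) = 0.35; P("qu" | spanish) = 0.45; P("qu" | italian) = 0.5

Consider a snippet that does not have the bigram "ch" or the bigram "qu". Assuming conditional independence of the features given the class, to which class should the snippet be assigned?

catalan: 0.85 × (1−0.6) × (1−0.35) = 0.221
spanish: 0.1 × (1−0.95) × (1−0.45) = 0.00275
italian: 0.05 × (1−0.55) × (1−0.5) = 0.01125
Highest score → catalan.

catalan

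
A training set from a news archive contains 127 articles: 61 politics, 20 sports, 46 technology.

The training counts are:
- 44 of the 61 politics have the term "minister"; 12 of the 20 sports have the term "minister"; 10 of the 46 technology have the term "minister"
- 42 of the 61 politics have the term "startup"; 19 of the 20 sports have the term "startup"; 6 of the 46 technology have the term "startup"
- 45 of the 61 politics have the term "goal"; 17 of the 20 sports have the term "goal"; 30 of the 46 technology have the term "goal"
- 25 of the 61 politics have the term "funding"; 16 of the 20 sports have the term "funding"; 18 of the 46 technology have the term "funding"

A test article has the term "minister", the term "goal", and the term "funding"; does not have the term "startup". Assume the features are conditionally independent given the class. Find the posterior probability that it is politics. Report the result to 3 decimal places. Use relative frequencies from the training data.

politics: (61/127) × (44/61) × (19/61) × (45/61) × (25/61) ≈ 0.0326261
sports: (20/127) × (12/20) × (1/20) × (17/20) × (16/20) ≈ 0.0032126
technology: (46/127) × (10/46) × (40/46) × (30/46) × (18/46) ≈ 0.0174734
P(politics | x) = 0.0326261 / 0.0533121 ≈ 0.612

0.612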